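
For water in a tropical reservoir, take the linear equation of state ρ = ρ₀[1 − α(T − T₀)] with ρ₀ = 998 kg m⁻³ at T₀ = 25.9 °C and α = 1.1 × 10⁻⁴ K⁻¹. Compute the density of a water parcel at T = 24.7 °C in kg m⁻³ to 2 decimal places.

T − T₀ = -1.2 K.
Bracket = 1 − α·(-1.2) = 1 + (1.32 × 10⁻⁴) = 1.0001320.
ρ = 998 × 1.0001320 = 998.13 kg m⁻³.

998.13 kg m⁻³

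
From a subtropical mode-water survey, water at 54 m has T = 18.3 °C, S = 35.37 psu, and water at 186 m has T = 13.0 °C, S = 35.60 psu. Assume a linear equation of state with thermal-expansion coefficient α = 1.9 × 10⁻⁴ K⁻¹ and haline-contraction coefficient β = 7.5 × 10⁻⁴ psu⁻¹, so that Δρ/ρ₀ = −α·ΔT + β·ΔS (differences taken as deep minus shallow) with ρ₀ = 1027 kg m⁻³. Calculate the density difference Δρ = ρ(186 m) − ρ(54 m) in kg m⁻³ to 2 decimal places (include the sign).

ΔT = -5.3 K, ΔS = +0.23 psu (deep − shallow).
Δρ/ρ₀ = −(1.9 × 10⁻⁴)(-5.3) + (7.5 × 10⁻⁴)(+0.23) = 1.1795 × 10⁻³.
Δρ = 1027 × (1.1795 × 10⁻³) = +1.21 kg m⁻³.
Positive Δρ: denser below, stable.

+1.21 kg m⁻³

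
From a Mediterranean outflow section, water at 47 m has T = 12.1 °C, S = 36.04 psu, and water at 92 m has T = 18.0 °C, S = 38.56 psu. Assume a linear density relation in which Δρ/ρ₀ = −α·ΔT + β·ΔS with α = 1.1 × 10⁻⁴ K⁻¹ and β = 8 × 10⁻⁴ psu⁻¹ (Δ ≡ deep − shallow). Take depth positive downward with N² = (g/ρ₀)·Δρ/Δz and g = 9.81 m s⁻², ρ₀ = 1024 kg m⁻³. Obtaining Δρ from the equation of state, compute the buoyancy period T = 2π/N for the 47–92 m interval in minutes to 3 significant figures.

ΔT = +5.9 K, ΔS = +2.52 psu (deep − shallow).
Δρ/ρ₀ = −αΔT + βΔS = -6.49 × 10⁻⁴ + 2.016 × 10⁻³ = 1.367 × 10⁻³, so Δρ ≈ 1.400 kg m⁻³.
N² = (g/ρ₀)·Δρ/Δz = g·(Δρ/ρ₀)/Δz = 9.81 × 1.367 × 10⁻³ / 45 = 2.9801 × 10⁻⁴ s⁻².
N = √(2.9801 × 10⁻⁴) = 0.017263 rad s⁻¹ → T = 2π/N = 363.97 s = 6.0662 min ≈ 6.07 min.

6.07 min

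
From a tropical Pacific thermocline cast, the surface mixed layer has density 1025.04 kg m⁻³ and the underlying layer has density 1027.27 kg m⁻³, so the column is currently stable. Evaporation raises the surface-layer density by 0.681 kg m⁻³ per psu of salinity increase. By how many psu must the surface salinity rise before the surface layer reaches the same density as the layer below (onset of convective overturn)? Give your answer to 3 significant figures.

3.27 psu

Density deficit of the surface layer: 1027.27 − 1025.04 = 2.23 kg m⁻³.
Required change = 2.23 / 0.681 = 3.27 psu.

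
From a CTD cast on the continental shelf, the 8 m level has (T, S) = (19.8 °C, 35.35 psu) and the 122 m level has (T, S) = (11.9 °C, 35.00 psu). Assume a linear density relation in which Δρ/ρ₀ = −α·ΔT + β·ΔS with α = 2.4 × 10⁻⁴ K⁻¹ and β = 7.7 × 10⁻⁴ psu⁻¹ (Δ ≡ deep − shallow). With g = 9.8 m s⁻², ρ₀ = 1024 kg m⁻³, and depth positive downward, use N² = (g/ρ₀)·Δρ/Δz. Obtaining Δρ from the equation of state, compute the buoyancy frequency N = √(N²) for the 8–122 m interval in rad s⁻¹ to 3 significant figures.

ΔT = -7.9 K, ΔS = -0.35 psu (deep − shallow).
Δρ/ρ₀ = −αΔT + βΔS = 1.896 × 10⁻³ − 2.695 × 10⁻⁴ = 1.6265 × 10⁻³, so Δρ ≈ 1.666 kg m⁻³.
N² = (g/ρ₀)·Δρ/Δz = g·(Δρ/ρ₀)/Δz = 9.8 × 1.6265 × 10⁻³ / 114 = 1.3982 × 10⁻⁴ s⁻².
N = √(1.3982 × 10⁻⁴) = 0.011825 rad s⁻¹ ≈ 0.0118 rad s⁻¹.

0.0118 rad s⁻¹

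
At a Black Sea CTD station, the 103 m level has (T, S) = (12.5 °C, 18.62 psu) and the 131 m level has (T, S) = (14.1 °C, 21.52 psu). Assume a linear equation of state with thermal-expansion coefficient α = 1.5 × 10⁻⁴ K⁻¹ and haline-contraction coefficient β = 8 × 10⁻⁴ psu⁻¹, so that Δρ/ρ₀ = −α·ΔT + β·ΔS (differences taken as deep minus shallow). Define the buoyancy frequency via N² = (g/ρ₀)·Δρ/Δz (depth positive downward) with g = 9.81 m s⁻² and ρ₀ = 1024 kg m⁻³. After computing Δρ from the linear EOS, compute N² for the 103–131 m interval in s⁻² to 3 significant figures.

ΔT = +1.6 K, ΔS = +2.90 psu (deep − shallow).
Δρ/ρ₀ = −αΔT + βΔS = -2.40 × 10⁻⁴ + 2.32 × 10⁻³ = 2.08 × 10⁻³, so Δρ ≈ 2.130 kg m⁻³.
N² = (g/ρ₀)·Δρ/Δz = g·(Δρ/ρ₀)/Δz = 9.81 × 2.08 × 10⁻³ / 28 = 7.2874 × 10⁻⁴ s⁻² ≈ 7.29 × 10⁻⁴ s⁻².

7.29 × 10⁻⁴ s⁻²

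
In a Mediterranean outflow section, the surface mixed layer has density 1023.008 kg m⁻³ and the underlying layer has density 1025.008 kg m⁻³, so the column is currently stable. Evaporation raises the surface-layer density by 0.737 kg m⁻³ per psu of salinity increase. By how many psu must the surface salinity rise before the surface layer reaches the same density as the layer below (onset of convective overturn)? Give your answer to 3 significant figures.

Density deficit of the surface layer: 1025.008 − 1023.008 = 2.0 kg m⁻³.
Required change = 2.0 / 0.737 = 2.71 psu.

2.71 psu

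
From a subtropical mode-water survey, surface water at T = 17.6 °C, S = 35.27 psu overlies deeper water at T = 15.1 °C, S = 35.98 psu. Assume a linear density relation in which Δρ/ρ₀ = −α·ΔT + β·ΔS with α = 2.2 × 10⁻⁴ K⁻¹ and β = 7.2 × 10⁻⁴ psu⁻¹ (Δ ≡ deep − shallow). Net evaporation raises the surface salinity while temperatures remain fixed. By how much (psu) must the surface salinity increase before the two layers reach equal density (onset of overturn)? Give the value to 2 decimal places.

1.47 psu

Neutral buoyancy requires −α(T_deep − T_surf) + β(S_deep − S_surf′) = 0.
S_surf′ = S_deep − (α/β)·ΔT = 35.98 − (2.2 × 10⁻⁴/7.2 × 10⁻⁴)·(-2.5) = 36.7439 psu.
Increase required: 36.7439 − 35.27 = 1.4739 psu.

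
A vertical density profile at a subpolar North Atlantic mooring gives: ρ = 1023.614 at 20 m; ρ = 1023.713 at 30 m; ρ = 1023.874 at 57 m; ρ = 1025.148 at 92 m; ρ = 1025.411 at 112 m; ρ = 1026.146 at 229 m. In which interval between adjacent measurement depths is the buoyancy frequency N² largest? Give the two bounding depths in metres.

57–92 m

Compute the density gradient over each adjacent pair:
  20–30 m: Δρ/Δz = 0.099/10 = 9.9 × 10⁻³ kg m⁻⁴
  30–57 m: Δρ/Δz = 0.161/27 = 6.0 × 10⁻³ kg m⁻⁴
  57–92 m: Δρ/Δz = 1.274/35 = 0.036 kg m⁻⁴
  92–112 m: Δρ/Δz = 0.263/20 = 0.013 kg m⁻⁴
  112–229 m: Δρ/Δz = 0.735/117 = 6.3 × 10⁻³ kg m⁻⁴
The largest gradient is in the 57–92 m interval — the pycnocline.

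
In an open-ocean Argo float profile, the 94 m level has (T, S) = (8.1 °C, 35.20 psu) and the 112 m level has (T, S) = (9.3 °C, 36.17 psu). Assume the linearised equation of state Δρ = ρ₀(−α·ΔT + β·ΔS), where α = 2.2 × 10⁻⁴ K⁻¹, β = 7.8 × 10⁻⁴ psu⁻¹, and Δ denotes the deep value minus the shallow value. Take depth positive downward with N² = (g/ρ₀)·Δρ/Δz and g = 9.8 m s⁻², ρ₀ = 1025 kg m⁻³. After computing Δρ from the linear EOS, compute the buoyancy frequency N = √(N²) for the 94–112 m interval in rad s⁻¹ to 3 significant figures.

0.0164 rad s⁻¹

ΔT = +1.2 K, ΔS = +0.97 psu (deep − shallow).
Δρ/ρ₀ = −αΔT + βΔS = -2.64 × 10⁻⁴ + 7.566 × 10⁻⁴ = 4.926 × 10⁻⁴, so Δρ ≈ 0.5049 kg m⁻³.
N² = (g/ρ₀)·Δρ/Δz = g·(Δρ/ρ₀)/Δz = 9.8 × 4.926 × 10⁻⁴ / 18 = 2.6819 × 10⁻⁴ s⁻².
N = √(2.6819 × 10⁻⁴) = 0.016377 rad s⁻¹ ≈ 0.0164 rad s⁻¹.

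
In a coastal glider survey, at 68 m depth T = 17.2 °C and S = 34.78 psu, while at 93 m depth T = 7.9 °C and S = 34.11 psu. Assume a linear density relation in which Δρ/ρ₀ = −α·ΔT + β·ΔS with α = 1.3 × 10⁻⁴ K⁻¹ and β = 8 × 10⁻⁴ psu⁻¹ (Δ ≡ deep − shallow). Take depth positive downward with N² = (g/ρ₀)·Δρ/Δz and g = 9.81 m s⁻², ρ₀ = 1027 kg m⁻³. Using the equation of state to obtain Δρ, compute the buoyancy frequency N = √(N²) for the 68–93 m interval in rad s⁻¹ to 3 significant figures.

ΔT = -9.3 K, ΔS = -0.67 psu (deep − shallow).
Δρ/ρ₀ = −αΔT + βΔS = 1.209 × 10⁻³ − 5.36 × 10⁻⁴ = 6.73 × 10⁻⁴, so Δρ ≈ 0.6912 kg m⁻³.
N² = (g/ρ₀)·Δρ/Δz = g·(Δρ/ρ₀)/Δz = 9.81 × 6.73 × 10⁻⁴ / 25 = 2.6409 × 10⁻⁴ s⁻².
N = √(2.6409 × 10⁻⁴) = 0.016251 rad s⁻¹ ≈ 0.0163 rad s⁻¹.

0.0163 rad s⁻¹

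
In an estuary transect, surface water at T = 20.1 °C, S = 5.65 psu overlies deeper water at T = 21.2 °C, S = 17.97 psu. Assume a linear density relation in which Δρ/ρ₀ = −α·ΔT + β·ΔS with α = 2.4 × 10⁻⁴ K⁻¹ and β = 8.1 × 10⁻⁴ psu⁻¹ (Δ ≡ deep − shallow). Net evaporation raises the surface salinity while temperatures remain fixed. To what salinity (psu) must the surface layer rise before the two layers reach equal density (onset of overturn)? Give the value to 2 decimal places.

Neutral buoyancy requires −α(T_deep − T_surf) + β(S_deep − S_surf′) = 0.
S_surf′ = S_deep − (α/β)·ΔT = 17.97 − (2.4 × 10⁻⁴/8.1 × 10⁻⁴)·(+1.1) = 17.6441 psu.
Increase required: 17.6441 − 5.65 = 11.9941 psu.

17.64 psu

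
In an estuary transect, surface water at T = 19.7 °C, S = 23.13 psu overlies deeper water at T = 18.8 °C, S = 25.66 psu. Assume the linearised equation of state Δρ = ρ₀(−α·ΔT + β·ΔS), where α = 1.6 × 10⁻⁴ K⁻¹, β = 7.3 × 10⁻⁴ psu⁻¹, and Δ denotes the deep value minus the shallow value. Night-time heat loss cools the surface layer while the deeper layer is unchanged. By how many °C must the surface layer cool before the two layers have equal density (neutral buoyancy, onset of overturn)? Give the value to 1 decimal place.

12.4 °C

Neutral buoyancy requires Δρ = 0, i.e. −α(T_deep − T_surf′) + β(S_deep − S_surf) = 0.
T_surf′ = T_deep − (β/α)·ΔS = 18.8 − (7.3 × 10⁻⁴/1.6 × 10⁻⁴)·(+2.53) = 7.257 °C.
Cooling required: 19.7 − (7.257) = 12.443 °C.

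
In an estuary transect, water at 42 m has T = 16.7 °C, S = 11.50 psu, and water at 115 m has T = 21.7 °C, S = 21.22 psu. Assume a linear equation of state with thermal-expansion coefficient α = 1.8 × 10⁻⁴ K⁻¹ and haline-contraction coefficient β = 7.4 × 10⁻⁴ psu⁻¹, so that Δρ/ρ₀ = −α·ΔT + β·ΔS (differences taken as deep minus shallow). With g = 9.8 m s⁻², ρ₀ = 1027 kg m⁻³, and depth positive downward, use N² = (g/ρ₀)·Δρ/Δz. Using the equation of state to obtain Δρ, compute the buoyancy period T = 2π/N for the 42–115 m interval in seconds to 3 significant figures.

216 s

ΔT = +5.0 K, ΔS = +9.72 psu (deep − shallow).
Δρ/ρ₀ = −αΔT + βΔS = -9.00 × 10⁻⁴ + 7.1928 × 10⁻³ = 6.2928 × 10⁻³, so Δρ ≈ 6.463 kg m⁻³.
N² = (g/ρ₀)·Δρ/Δz = g·(Δρ/ρ₀)/Δz = 9.8 × 6.2928 × 10⁻³ / 73 = 8.4479 × 10⁻⁴ s⁻².
N = √(8.4479 × 10⁻⁴) = 0.029065 rad s⁻¹ → T = 2π/N = 216.18 s ≈ 216 s.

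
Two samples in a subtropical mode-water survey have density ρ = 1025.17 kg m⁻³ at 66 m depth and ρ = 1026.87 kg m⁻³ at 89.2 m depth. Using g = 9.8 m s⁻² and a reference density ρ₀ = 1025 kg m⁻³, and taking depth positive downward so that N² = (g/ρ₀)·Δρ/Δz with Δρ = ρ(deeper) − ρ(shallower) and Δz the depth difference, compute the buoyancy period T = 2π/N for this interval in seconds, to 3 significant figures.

237 s

Δρ = 1026.87 − 1025.17 = 1.70 kg m⁻³ over Δz = 89.2 − 66 = 23.2 m.
N² = (9.8/1025) × (1.70/23.2) = 7.0059 × 10⁻⁴ s⁻².
N = √(7.0059 × 10⁻⁴) = 0.026469 rad s⁻¹, so T = 2π/N = 237.38 s ≈ 237 s.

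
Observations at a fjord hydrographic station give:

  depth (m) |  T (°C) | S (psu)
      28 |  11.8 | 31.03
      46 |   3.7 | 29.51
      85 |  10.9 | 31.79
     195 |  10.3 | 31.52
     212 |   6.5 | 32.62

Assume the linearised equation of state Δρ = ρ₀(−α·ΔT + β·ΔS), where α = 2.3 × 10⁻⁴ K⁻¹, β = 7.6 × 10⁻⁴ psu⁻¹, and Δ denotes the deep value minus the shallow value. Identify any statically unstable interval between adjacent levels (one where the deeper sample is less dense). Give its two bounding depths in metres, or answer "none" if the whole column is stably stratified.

Evaluate Δρ/ρ₀ = −αΔT + βΔS across each adjacent pair:
  28–46 m: −αΔT+βΔS = −(2.3 × 10⁻⁴)(-8.1)+(7.6 × 10⁻⁴)(-1.52) = 7.1 × 10⁻⁴ → stable
  46–85 m: −αΔT+βΔS = −(2.3 × 10⁻⁴)(+7.2)+(7.6 × 10⁻⁴)(+2.28) = 7.7 × 10⁻⁵ → stable
  85–195 m: −αΔT+βΔS = −(2.3 × 10⁻⁴)(-0.6)+(7.6 × 10⁻⁴)(-0.27) = -6.7 × 10⁻⁵ → UNSTABLE
  195–212 m: −αΔT+βΔS = −(2.3 × 10⁻⁴)(-3.8)+(7.6 × 10⁻⁴)(+1.10) = 1.7 × 10⁻³ → stable
The 85–195 m interval has Δρ < 0: lighter water underlies denser water.

85–195 m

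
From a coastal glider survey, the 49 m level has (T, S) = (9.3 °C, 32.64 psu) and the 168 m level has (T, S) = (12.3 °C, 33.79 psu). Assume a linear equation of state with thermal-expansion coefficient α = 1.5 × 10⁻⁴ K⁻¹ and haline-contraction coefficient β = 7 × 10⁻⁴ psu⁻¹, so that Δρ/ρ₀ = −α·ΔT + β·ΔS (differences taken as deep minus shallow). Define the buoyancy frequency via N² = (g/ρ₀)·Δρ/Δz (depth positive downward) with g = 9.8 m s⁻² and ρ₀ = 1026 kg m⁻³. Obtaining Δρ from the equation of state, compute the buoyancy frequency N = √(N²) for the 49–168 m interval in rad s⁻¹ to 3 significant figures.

ΔT = +3.0 K, ΔS = +1.15 psu (deep − shallow).
Δρ/ρ₀ = −αΔT + βΔS = -4.50 × 10⁻⁴ + 8.05 × 10⁻⁴ = 3.55 × 10⁻⁴, so Δρ ≈ 0.3642 kg m⁻³.
N² = (g/ρ₀)·Δρ/Δz = g·(Δρ/ρ₀)/Δz = 9.8 × 3.55 × 10⁻⁴ / 119 = 2.9235 × 10⁻⁵ s⁻².
N = √(2.9235 × 10⁻⁵) = 5.4069 × 10⁻³ rad s⁻¹ ≈ 5.41 × 10⁻³ rad s⁻¹.

5.41 × 10⁻³ rad s⁻¹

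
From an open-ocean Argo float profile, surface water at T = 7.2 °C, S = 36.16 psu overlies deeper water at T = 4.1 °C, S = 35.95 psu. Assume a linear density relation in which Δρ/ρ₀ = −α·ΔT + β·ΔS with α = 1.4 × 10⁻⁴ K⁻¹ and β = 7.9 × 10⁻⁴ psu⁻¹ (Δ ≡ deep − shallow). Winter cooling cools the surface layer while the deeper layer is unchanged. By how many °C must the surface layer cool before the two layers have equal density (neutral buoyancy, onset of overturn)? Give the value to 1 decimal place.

1.9 °C

Neutral buoyancy requires Δρ = 0, i.e. −α(T_deep − T_surf′) + β(S_deep − S_surf) = 0.
T_surf′ = T_deep − (β/α)·ΔS = 4.1 − (7.9 × 10⁻⁴/1.4 × 10⁻⁴)·(-0.21) = 5.285 °C.
Cooling required: 7.2 − (5.285) = 1.915 °C.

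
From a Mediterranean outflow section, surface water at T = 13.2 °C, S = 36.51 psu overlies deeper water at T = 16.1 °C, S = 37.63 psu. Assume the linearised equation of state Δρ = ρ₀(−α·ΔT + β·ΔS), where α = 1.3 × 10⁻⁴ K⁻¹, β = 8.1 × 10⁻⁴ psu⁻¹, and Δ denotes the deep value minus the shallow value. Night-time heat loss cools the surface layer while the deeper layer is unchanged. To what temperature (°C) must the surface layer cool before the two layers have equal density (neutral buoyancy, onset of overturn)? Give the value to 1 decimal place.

Neutral buoyancy requires Δρ = 0, i.e. −α(T_deep − T_surf′) + β(S_deep − S_surf) = 0.
T_surf′ = T_deep − (β/α)·ΔS = 16.1 − (8.1 × 10⁻⁴/1.3 × 10⁻⁴)·(+1.12) = 9.122 °C.
Cooling required: 13.2 − (9.122) = 4.078 °C.

9.1 °C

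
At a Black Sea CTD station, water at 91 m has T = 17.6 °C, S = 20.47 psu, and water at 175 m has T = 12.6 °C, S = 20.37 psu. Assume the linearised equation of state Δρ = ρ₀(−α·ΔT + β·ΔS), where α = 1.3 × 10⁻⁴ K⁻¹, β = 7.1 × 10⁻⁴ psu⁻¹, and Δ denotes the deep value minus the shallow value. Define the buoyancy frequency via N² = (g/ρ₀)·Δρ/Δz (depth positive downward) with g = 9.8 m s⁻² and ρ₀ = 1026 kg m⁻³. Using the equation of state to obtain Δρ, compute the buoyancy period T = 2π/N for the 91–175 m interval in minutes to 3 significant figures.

12.7 min

ΔT = -5.0 K, ΔS = -0.10 psu (deep − shallow).
Δρ/ρ₀ = −αΔT + βΔS = 6.50 × 10⁻⁴ − 7.10 × 10⁻⁵ = 5.79 × 10⁻⁴, so Δρ ≈ 0.5941 kg m⁻³.
N² = (g/ρ₀)·Δρ/Δz = g·(Δρ/ρ₀)/Δz = 9.8 × 5.79 × 10⁻⁴ / 84 = 6.7550 × 10⁻⁵ s⁻².
N = √(6.7550 × 10⁻⁵) = 8.2189 × 10⁻³ rad s⁻¹ → T = 2π/N = 764.48 s = 12.741 min ≈ 12.7 min.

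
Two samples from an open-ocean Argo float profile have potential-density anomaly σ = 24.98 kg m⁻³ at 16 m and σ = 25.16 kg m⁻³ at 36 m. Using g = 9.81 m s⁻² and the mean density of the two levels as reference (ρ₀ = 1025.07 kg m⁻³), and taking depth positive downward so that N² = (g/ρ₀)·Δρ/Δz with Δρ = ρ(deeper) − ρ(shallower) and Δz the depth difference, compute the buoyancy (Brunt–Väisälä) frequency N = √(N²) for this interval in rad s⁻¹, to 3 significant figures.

9.28 × 10⁻³ rad s⁻¹

Δρ = 1025.16 − 1024.98 = 0.18 kg m⁻³ over Δz = 36 − 16 = 20 m.
N² = (9.81/1025.07) × (0.18/20) = 8.6131 × 10⁻⁵ s⁻².
N = √(8.6131 × 10⁻⁵) = 9.2807 × 10⁻³ rad s⁻¹ ≈ 9.28 × 10⁻³ rad s⁻¹.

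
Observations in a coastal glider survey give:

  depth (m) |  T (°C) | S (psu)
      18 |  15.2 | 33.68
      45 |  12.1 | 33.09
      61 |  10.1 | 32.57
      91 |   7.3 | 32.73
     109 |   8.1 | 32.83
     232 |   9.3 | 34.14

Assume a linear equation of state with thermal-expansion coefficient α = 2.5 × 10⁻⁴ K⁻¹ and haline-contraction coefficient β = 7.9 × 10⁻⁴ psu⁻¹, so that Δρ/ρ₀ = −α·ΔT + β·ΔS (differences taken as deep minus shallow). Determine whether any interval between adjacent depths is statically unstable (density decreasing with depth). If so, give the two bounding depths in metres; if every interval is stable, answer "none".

Evaluate Δρ/ρ₀ = −αΔT + βΔS across each adjacent pair:
  18–45 m: −αΔT+βΔS = −(2.5 × 10⁻⁴)(-3.1)+(7.9 × 10⁻⁴)(-0.59) = 3.1 × 10⁻⁴ → stable
  45–61 m: −αΔT+βΔS = −(2.5 × 10⁻⁴)(-2.0)+(7.9 × 10⁻⁴)(-0.52) = 8.9 × 10⁻⁵ → stable
  61–91 m: −αΔT+βΔS = −(2.5 × 10⁻⁴)(-2.8)+(7.9 × 10⁻⁴)(+0.16) = 8.3 × 10⁻⁴ → stable
  91–109 m: −αΔT+βΔS = −(2.5 × 10⁻⁴)(+0.8)+(7.9 × 10⁻⁴)(+0.10) = -1.2 × 10⁻⁴ → UNSTABLE
  109–232 m: −αΔT+βΔS = −(2.5 × 10⁻⁴)(+1.2)+(7.9 × 10⁻⁴)(+1.31) = 7.3 × 10⁻⁴ → stable
The 91–109 m interval has Δρ < 0: lighter water underlies denser water.

91–109 m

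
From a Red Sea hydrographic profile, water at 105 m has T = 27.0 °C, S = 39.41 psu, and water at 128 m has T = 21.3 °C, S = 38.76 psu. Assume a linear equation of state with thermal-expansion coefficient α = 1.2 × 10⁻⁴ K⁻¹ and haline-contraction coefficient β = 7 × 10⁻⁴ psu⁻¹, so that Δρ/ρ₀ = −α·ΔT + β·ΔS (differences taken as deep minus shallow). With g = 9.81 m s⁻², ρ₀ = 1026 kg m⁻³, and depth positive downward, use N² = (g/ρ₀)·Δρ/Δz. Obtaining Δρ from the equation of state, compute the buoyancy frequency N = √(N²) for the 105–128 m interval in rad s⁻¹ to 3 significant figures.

ΔT = -5.7 K, ΔS = -0.65 psu (deep − shallow).
Δρ/ρ₀ = −αΔT + βΔS = 6.84 × 10⁻⁴ − 4.55 × 10⁻⁴ = 2.29 × 10⁻⁴, so Δρ ≈ 0.2350 kg m⁻³.
N² = (g/ρ₀)·Δρ/Δz = g·(Δρ/ρ₀)/Δz = 9.81 × 2.29 × 10⁻⁴ / 23 = 9.7673 × 10⁻⁵ s⁻².
N = √(9.7673 × 10⁻⁵) = 9.8830 × 10⁻³ rad s⁻¹ ≈ 9.88 × 10⁻³ rad s⁻¹.

9.88 × 10⁻³ rad s⁻¹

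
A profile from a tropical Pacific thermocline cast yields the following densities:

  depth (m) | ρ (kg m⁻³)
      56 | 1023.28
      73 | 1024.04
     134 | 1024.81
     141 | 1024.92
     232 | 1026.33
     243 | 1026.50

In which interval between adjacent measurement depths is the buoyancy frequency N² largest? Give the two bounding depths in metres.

Compute the density gradient over each adjacent pair:
  56–73 m: Δρ/Δz = 0.76/17 = 0.045 kg m⁻⁴
  73–134 m: Δρ/Δz = 0.77/61 = 0.013 kg m⁻⁴
  134–141 m: Δρ/Δz = 0.11/7 = 0.016 kg m⁻⁴
  141–232 m: Δρ/Δz = 1.41/91 = 0.015 kg m⁻⁴
  232–243 m: Δρ/Δz = 0.17/11 = 0.015 kg m⁻⁴
The largest gradient is in the 56–73 m interval — the pycnocline.

56–73 m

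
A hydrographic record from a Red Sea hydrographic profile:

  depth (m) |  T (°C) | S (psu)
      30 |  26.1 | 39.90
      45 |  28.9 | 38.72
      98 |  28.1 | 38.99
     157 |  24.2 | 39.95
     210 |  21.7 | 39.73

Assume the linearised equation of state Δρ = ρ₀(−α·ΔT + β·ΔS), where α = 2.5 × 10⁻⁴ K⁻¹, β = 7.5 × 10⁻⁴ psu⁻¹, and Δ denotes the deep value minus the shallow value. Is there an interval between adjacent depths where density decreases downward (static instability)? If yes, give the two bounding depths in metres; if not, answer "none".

30–45 m

Evaluate Δρ/ρ₀ = −αΔT + βΔS across each adjacent pair:
  30–45 m: −αΔT+βΔS = −(2.5 × 10⁻⁴)(+2.8)+(7.5 × 10⁻⁴)(-1.18) = -1.6 × 10⁻³ → UNSTABLE
  45–98 m: −αΔT+βΔS = −(2.5 × 10⁻⁴)(-0.8)+(7.5 × 10⁻⁴)(+0.27) = 4.0 × 10⁻⁴ → stable
  98–157 m: −αΔT+βΔS = −(2.5 × 10⁻⁴)(-3.9)+(7.5 × 10⁻⁴)(+0.96) = 1.7 × 10⁻³ → stable
  157–210 m: −αΔT+βΔS = −(2.5 × 10⁻⁴)(-2.5)+(7.5 × 10⁻⁴)(-0.22) = 4.6 × 10⁻⁴ → stable
The 30–45 m interval has Δρ < 0: lighter water underlies denser water.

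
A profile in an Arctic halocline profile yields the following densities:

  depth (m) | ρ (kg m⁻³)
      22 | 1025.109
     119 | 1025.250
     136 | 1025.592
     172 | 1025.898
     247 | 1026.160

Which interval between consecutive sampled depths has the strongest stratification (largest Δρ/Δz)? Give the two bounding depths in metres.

119–136 m

Compute the density gradient over each adjacent pair:
  22–119 m: Δρ/Δz = 0.141/97 = 1.5 × 10⁻³ kg m⁻⁴
  119–136 m: Δρ/Δz = 0.342/17 = 0.020 kg m⁻⁴
  136–172 m: Δρ/Δz = 0.306/36 = 8.5 × 10⁻³ kg m⁻⁴
  172–247 m: Δρ/Δz = 0.262/75 = 3.5 × 10⁻³ kg m⁻⁴
The largest gradient is in the 119–136 m interval — the pycnocline.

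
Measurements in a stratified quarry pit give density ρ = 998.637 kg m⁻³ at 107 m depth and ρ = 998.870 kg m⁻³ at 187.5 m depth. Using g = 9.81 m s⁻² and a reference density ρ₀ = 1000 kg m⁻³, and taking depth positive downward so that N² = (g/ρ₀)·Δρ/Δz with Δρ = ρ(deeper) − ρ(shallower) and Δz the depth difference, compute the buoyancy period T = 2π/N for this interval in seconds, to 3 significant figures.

1.18 × 10³ s

Δρ = 998.870 − 998.637 = 0.233 kg m⁻³ over Δz = 187.5 − 107 = 80.5 m.
N² = (9.81/1000) × (0.233/80.5) = 2.8394 × 10⁻⁵ s⁻².
N = √(2.8394 × 10⁻⁵) = 5.3286 × 10⁻³ rad s⁻¹, so T = 2π/N = 1.1791 × 10³ s ≈ 1.18 × 10³ s.
Since Δρ > 0 the layer is stably stratified.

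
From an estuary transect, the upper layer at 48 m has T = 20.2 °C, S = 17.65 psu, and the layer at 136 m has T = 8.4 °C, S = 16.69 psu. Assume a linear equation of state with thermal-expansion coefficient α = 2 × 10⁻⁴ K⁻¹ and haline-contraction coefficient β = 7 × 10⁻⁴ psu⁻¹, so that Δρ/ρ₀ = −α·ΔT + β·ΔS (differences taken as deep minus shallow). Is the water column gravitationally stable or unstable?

ΔT = 8.4 − 20.2 = -11.8 K and ΔS = 16.69 − 17.65 = -0.96 psu (deep − shallow).
−αΔT = 2.36 × 10⁻³; βΔS = -6.72 × 10⁻⁴; sum Δρ/ρ₀ = 1.688 × 10⁻³.
Δρ/ρ₀ > 0, so Δρ > 0: deeper water is denser → statically stable.

stable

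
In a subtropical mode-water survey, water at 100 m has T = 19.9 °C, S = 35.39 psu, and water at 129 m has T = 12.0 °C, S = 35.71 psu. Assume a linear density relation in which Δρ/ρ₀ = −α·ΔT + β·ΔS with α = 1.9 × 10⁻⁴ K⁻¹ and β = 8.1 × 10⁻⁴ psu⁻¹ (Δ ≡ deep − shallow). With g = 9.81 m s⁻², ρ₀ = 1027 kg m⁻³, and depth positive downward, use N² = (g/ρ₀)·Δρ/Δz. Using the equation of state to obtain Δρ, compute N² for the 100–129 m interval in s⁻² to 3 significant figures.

5.95 × 10⁻⁴ s⁻²

ΔT = -7.9 K, ΔS = +0.32 psu (deep − shallow).
Δρ/ρ₀ = −αΔT + βΔS = 1.501 × 10⁻³ + 2.592 × 10⁻⁴ = 1.7602 × 10⁻³, so Δρ ≈ 1.808 kg m⁻³.
N² = (g/ρ₀)·Δρ/Δz = g·(Δρ/ρ₀)/Δz = 9.81 × 1.7602 × 10⁻³ / 29 = 5.9543 × 10⁻⁴ s⁻² ≈ 5.95 × 10⁻⁴ s⁻².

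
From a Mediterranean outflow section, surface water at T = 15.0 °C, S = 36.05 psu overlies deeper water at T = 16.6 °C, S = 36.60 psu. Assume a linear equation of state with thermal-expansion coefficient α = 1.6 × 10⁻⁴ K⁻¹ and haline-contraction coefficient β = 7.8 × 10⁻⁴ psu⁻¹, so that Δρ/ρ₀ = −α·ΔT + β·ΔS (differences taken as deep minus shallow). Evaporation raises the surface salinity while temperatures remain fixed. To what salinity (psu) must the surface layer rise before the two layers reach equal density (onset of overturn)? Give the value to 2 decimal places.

Neutral buoyancy requires −α(T_deep − T_surf) + β(S_deep − S_surf′) = 0.
S_surf′ = S_deep − (α/β)·ΔT = 36.60 − (1.6 × 10⁻⁴/7.8 × 10⁻⁴)·(+1.6) = 36.2718 psu.
Increase required: 36.2718 − 36.05 = 0.2218 psu.

36.27 psu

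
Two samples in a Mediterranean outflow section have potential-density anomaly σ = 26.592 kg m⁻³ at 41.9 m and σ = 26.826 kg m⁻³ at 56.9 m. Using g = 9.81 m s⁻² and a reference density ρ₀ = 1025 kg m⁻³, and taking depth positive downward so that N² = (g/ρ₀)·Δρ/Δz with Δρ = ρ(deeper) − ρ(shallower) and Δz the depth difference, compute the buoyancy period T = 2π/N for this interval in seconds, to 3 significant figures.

Δρ = 1026.826 − 1026.592 = 0.234 kg m⁻³ over Δz = 56.9 − 41.9 = 15 m.
N² = (9.81/1025) × (0.234/15) = 1.4930 × 10⁻⁴ s⁻².
N = √(1.4930 × 10⁻⁴) = 0.012219 rad s⁻¹, so T = 2π/N = 514.21 s ≈ 514 s.

514 s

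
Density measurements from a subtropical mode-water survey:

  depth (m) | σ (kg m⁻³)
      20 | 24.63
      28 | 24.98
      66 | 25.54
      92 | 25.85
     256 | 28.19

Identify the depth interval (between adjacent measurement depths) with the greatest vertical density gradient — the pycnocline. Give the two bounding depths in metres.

20–28 m

Compute the density gradient over each adjacent pair:
  20–28 m: Δρ/Δz = 0.35/8 = 0.044 kg m⁻⁴
  28–66 m: Δρ/Δz = 0.56/38 = 0.015 kg m⁻⁴
  66–92 m: Δρ/Δz = 0.31/26 = 0.012 kg m⁻⁴
  92–256 m: Δρ/Δz = 2.34/164 = 0.014 kg m⁻⁴
The largest gradient is in the 20–28 m interval — the pycnocline.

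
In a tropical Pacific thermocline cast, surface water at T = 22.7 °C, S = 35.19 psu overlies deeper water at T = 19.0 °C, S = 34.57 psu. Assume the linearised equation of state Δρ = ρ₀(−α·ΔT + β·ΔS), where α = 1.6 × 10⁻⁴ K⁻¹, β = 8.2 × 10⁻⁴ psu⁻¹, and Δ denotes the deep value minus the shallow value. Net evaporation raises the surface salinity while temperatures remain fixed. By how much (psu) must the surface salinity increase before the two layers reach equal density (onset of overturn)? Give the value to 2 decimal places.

0.10 psu

Neutral buoyancy requires −α(T_deep − T_surf) + β(S_deep − S_surf′) = 0.
S_surf′ = S_deep − (α/β)·ΔT = 34.57 − (1.6 × 10⁻⁴/8.2 × 10⁻⁴)·(-3.7) = 35.2920 psu.
Increase required: 35.2920 − 35.19 = 0.1020 psu.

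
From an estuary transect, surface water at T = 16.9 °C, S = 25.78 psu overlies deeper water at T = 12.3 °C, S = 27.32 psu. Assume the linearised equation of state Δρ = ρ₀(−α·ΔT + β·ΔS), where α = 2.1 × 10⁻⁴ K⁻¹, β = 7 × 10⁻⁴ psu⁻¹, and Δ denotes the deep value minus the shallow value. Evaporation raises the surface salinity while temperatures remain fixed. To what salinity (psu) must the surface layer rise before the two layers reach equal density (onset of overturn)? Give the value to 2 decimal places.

Neutral buoyancy requires −α(T_deep − T_surf) + β(S_deep − S_surf′) = 0.
S_surf′ = S_deep − (α/β)·ΔT = 27.32 − (2.1 × 10⁻⁴/7 × 10⁻⁴)·(-4.6) = 28.7000 psu.
Increase required: 28.7000 − 25.78 = 2.9200 psu.

28.70 psu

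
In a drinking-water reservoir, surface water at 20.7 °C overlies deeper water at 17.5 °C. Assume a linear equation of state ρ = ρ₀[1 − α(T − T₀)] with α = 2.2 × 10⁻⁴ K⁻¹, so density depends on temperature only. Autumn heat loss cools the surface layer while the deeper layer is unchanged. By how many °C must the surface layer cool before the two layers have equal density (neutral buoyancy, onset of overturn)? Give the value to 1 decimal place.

3.2 °C

With temperature the only control, equal density requires T_surf′ = T_deep.
T_surf′ = 17.5 °C.
Cooling required: 20.7 − 17.5 = 3.2 °C.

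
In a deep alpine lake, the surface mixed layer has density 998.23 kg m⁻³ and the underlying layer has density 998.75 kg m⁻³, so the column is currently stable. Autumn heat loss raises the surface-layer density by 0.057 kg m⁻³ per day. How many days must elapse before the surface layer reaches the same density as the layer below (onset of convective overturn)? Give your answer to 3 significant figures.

Density deficit of the surface layer: 998.75 − 998.23 = 0.52 kg m⁻³.
Required change = 0.52 / 0.057 = 9.12 days.

9.12 days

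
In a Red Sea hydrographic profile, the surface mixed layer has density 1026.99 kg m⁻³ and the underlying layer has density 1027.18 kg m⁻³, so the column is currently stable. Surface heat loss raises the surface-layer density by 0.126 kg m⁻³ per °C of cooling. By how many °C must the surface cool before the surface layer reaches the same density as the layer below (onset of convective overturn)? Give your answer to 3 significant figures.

Density deficit of the surface layer: 1027.18 − 1026.99 = 0.19 kg m⁻³.
Required change = 0.19 / 0.126 = 1.51 °C.

1.51 °C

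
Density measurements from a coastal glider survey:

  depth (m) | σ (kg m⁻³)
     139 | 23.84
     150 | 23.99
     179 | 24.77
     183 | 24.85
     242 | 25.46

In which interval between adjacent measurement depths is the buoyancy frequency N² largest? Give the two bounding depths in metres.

Compute the density gradient over each adjacent pair:
  139–150 m: Δρ/Δz = 0.15/11 = 0.014 kg m⁻⁴
  150–179 m: Δρ/Δz = 0.78/29 = 0.027 kg m⁻⁴
  179–183 m: Δρ/Δz = 0.08/4 = 0.020 kg m⁻⁴
  183–242 m: Δρ/Δz = 0.61/59 = 0.010 kg m⁻⁴
The largest gradient is in the 150–179 m interval — the pycnocline.

150–179 m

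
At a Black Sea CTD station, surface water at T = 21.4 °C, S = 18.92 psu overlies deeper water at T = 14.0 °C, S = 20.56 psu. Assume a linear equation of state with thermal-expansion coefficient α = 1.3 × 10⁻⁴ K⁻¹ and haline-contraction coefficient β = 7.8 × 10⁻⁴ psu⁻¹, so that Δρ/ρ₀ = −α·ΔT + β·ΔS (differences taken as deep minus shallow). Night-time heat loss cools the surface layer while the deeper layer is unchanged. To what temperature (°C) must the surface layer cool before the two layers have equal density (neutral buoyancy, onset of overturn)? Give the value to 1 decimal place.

Neutral buoyancy requires Δρ = 0, i.e. −α(T_deep − T_surf′) + β(S_deep − S_surf) = 0.
T_surf′ = T_deep − (β/α)·ΔS = 14.0 − (7.8 × 10⁻⁴/1.3 × 10⁻⁴)·(+1.64) = 4.160 °C.
Cooling required: 21.4 − (4.160) = 17.240 °C.

4.2 °C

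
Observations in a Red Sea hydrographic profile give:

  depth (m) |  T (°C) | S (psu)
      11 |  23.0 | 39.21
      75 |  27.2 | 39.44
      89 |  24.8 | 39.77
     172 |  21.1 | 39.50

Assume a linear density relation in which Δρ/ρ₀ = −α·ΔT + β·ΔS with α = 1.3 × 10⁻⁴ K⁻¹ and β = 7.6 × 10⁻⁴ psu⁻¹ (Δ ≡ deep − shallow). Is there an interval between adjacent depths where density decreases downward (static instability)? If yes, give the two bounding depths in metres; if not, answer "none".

11–75 m

Evaluate Δρ/ρ₀ = −αΔT + βΔS across each adjacent pair:
  11–75 m: −αΔT+βΔS = −(1.3 × 10⁻⁴)(+4.2)+(7.6 × 10⁻⁴)(+0.23) = -3.7 × 10⁻⁴ → UNSTABLE
  75–89 m: −αΔT+βΔS = −(1.3 × 10⁻⁴)(-2.4)+(7.6 × 10⁻⁴)(+0.33) = 5.6 × 10⁻⁴ → stable
  89–172 m: −αΔT+βΔS = −(1.3 × 10⁻⁴)(-3.7)+(7.6 × 10⁻⁴)(-0.27) = 2.8 × 10⁻⁴ → stable
The 11–75 m interval has Δρ < 0: lighter water underlies denser water.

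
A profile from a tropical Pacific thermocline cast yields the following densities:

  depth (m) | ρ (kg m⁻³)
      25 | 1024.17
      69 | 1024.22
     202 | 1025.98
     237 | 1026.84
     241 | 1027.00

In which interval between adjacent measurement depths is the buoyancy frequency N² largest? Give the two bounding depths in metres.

Compute the density gradient over each adjacent pair:
  25–69 m: Δρ/Δz = 0.05/44 = 1.1 × 10⁻³ kg m⁻⁴
  69–202 m: Δρ/Δz = 1.76/133 = 0.013 kg m⁻⁴
  202–237 m: Δρ/Δz = 0.86/35 = 0.025 kg m⁻⁴
  237–241 m: Δρ/Δz = 0.16/4 = 0.040 kg m⁻⁴
The largest gradient is in the 237–241 m interval — the pycnocline.

237–241 m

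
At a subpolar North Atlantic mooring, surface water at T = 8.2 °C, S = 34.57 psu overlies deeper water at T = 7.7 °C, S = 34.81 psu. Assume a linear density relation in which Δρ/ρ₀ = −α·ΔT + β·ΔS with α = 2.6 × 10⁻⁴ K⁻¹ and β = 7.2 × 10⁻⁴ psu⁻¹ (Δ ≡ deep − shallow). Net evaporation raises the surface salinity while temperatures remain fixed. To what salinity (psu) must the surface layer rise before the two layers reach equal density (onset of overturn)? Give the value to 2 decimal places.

Neutral buoyancy requires −α(T_deep − T_surf) + β(S_deep − S_surf′) = 0.
S_surf′ = S_deep − (α/β)·ΔT = 34.81 − (2.6 × 10⁻⁴/7.2 × 10⁻⁴)·(-0.5) = 34.9906 psu.
Increase required: 34.9906 − 34.57 = 0.4206 psu.

34.99 psu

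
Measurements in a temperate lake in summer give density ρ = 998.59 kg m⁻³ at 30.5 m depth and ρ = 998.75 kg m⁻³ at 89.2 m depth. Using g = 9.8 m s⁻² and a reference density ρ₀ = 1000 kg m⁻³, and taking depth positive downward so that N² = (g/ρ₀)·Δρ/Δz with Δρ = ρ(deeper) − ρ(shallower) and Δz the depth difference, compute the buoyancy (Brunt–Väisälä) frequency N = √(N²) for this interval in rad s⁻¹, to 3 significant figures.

Δρ = 998.75 − 998.59 = 0.16 kg m⁻³ over Δz = 89.2 − 30.5 = 58.7 m.
N² = (9.8/1000) × (0.16/58.7) = 2.6712 × 10⁻⁵ s⁻².
N = √(2.6712 × 10⁻⁵) = 5.1684 × 10⁻³ rad s⁻¹ ≈ 5.17 × 10⁻³ rad s⁻¹.

5.17 × 10⁻³ rad s⁻¹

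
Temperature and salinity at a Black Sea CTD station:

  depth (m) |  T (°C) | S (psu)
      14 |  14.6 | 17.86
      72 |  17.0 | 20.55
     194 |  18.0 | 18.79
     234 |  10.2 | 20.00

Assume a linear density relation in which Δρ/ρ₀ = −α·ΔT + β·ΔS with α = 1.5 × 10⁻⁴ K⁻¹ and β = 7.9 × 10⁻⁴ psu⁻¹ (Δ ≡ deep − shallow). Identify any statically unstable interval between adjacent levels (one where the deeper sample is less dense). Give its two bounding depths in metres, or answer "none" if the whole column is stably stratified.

72–194 m

Evaluate Δρ/ρ₀ = −αΔT + βΔS across each adjacent pair:
  14–72 m: −αΔT+βΔS = −(1.5 × 10⁻⁴)(+2.4)+(7.9 × 10⁻⁴)(+2.69) = 1.8 × 10⁻³ → stable
  72–194 m: −αΔT+βΔS = −(1.5 × 10⁻⁴)(+1.0)+(7.9 × 10⁻⁴)(-1.76) = -1.5 × 10⁻³ → UNSTABLE
  194–234 m: −αΔT+βΔS = −(1.5 × 10⁻⁴)(-7.8)+(7.9 × 10⁻⁴)(+1.21) = 2.1 × 10⁻³ → stable
The 72–194 m interval has Δρ < 0: lighter water underlies denser water.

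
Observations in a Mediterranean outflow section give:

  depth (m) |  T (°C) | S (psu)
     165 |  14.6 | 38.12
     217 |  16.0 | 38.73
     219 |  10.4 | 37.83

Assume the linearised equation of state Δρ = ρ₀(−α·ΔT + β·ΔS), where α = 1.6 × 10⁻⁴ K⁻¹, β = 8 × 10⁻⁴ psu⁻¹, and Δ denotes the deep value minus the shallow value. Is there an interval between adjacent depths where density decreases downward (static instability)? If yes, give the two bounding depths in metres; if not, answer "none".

none

Evaluate Δρ/ρ₀ = −αΔT + βΔS across each adjacent pair:
  165–217 m: −αΔT+βΔS = −(1.6 × 10⁻⁴)(+1.4)+(8 × 10⁻⁴)(+0.61) = 2.6 × 10⁻⁴ → stable
  217–219 m: −αΔT+βΔS = −(1.6 × 10⁻⁴)(-5.6)+(8 × 10⁻⁴)(-0.90) = 1.8 × 10⁻⁴ → stable
Every interval has Δρ > 0: the column is stably stratified throughout.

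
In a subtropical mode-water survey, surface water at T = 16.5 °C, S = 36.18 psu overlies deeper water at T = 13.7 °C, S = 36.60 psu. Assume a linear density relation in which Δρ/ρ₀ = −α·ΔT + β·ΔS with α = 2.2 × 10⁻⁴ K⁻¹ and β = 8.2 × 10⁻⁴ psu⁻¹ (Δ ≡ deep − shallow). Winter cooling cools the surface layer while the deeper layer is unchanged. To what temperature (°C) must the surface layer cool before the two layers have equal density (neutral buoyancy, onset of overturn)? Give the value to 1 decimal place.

12.1 °C

Neutral buoyancy requires Δρ = 0, i.e. −α(T_deep − T_surf′) + β(S_deep − S_surf) = 0.
T_surf′ = T_deep − (β/α)·ΔS = 13.7 − (8.2 × 10⁻⁴/2.2 × 10⁻⁴)·(+0.42) = 12.135 °C.
Cooling required: 16.5 − (12.135) = 4.365 °C.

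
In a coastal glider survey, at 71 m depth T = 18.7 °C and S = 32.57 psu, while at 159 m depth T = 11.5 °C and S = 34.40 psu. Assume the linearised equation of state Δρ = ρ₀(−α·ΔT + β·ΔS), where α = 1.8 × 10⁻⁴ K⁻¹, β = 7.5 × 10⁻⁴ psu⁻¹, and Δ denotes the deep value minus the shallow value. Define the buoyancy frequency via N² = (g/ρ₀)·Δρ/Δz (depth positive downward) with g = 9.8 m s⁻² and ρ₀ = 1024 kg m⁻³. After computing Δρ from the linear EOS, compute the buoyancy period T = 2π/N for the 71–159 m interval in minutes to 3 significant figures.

ΔT = -7.2 K, ΔS = +1.83 psu (deep − shallow).
Δρ/ρ₀ = −αΔT + βΔS = 1.296 × 10⁻³ + 1.3725 × 10⁻³ = 2.6685 × 10⁻³, so Δρ ≈ 2.733 kg m⁻³.
N² = (g/ρ₀)·Δρ/Δz = g·(Δρ/ρ₀)/Δz = 9.8 × 2.6685 × 10⁻³ / 88 = 2.9717 × 10⁻⁴ s⁻².
N = √(2.9717 × 10⁻⁴) = 0.017239 rad s⁻¹ → T = 2π/N = 364.48 s = 6.0747 min ≈ 6.07 min.

6.07 min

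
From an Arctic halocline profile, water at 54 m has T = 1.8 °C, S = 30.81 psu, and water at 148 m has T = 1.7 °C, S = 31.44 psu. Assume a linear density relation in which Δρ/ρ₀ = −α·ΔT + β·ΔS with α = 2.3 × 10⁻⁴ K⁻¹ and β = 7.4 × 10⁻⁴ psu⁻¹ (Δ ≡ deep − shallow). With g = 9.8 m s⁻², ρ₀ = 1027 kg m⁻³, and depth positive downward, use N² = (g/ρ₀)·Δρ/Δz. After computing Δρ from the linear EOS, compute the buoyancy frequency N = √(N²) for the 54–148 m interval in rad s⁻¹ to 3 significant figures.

7.14 × 10⁻³ rad s⁻¹

ΔT = -0.1 K, ΔS = +0.63 psu (deep − shallow).
Δρ/ρ₀ = −αΔT + βΔS = 2.30 × 10⁻⁵ + 4.662 × 10⁻⁴ = 4.892 × 10⁻⁴, so Δρ ≈ 0.5024 kg m⁻³.
N² = (g/ρ₀)·Δρ/Δz = g·(Δρ/ρ₀)/Δz = 9.8 × 4.892 × 10⁻⁴ / 94 = 5.1002 × 10⁻⁵ s⁻².
N = √(5.1002 × 10⁻⁵) = 7.1416 × 10⁻³ rad s⁻¹ ≈ 7.14 × 10⁻³ rad s⁻¹.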